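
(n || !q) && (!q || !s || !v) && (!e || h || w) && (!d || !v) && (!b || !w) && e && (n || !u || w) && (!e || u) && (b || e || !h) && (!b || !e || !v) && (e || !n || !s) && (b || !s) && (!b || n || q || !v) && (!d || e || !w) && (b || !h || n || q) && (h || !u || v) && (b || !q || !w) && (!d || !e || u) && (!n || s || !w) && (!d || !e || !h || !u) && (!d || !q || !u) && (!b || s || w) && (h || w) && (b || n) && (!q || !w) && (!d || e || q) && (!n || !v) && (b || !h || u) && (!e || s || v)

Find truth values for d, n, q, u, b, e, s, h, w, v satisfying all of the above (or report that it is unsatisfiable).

Unit clause (e) forces e = True.
In (!e || u) only u is left, so u = True.
Try d = True:
  (!d || !v) forces v = False.
  (h || !u || v) forces h = True.
  clause (!d || !e || !h || !u) is falsified — backtrack.
So d = False.
Set n = True.
  then (!n || !v) forces v = False.
  then (!e || s || v) forces s = True.
  then (b || !s) forces b = True.
  then (h || !u || v) forces h = True.
  then (!b || !w) forces w = False.
Set q = False.
All clauses satisfied.

d = False; n = True; q = False; u = True; b = True; e = True; s = True; h = True; w = False; v = False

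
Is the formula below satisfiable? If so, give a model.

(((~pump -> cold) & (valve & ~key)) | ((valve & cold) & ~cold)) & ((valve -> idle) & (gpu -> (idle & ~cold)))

gpu: True; key: False; pump: True; idle: True; valve: True; cold: False

  ((~pump -> cold) & (valve & ~key)) | ((valve & cold) & ~cold) = True
    (~pump -> cold) & (valve & ~key) = True
      ~pump -> cold = True
        ~pump = False
      valve & ~key = True
        ~key = True
    (valve & cold) & ~cold = False
      valve & cold = False
      ~cold = True
  (valve -> idle) & (gpu -> (idle & ~cold)) = True
    valve -> idle = True
    gpu -> (idle & ~cold) = True
      idle & ~cold = True
        ~cold = True
Both conjuncts True, so the formula holds.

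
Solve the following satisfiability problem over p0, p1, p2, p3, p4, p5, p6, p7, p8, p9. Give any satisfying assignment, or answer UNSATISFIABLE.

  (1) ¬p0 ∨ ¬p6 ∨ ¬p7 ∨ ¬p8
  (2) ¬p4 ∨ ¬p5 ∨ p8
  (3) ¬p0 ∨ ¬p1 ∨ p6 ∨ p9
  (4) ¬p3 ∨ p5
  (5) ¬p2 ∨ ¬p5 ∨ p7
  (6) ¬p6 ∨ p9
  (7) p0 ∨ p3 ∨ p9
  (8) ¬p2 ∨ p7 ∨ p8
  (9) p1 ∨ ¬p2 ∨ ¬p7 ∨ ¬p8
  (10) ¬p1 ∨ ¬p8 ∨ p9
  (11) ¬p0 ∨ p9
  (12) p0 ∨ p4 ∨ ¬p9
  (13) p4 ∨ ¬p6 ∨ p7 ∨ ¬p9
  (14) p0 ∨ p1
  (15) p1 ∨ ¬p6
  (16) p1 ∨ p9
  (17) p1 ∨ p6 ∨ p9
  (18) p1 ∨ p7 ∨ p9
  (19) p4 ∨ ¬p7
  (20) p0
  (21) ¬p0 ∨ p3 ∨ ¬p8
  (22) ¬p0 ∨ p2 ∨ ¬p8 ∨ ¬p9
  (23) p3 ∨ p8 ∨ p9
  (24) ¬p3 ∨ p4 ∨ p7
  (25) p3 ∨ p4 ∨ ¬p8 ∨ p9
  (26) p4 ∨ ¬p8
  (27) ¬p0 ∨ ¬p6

Unit clause (p0) forces p0 = True.
In (¬p0 ∨ ¬p6) only ¬p6 is left, so p6 = False.
In (¬p0 ∨ p9) only p9 is left, so p9 = True.
Set p1 = True.
Set p2 = False.
  then (¬p0 ∨ p2 ∨ ¬p8 ∨ ¬p9) forces p8 = False.
Try p3 = True:
  (¬p3 ∨ p5) forces p5 = True.
  (¬p4 ∨ ¬p5 ∨ p8) forces p4 = False.
  (p4 ∨ ¬p7) forces p7 = False.
  clause (¬p3 ∨ p4 ∨ p7) is falsified — backtrack.
So p3 = False.
Set p4 = True.
  then (¬p4 ∨ ¬p5 ∨ p8) forces p5 = False.
Set p7 = False.
All clauses satisfied.

p0 = True, p1 = True, p2 = False, p3 = False, p4 = True, p5 = False, p6 = False, p7 = False, p8 = False, p9 = True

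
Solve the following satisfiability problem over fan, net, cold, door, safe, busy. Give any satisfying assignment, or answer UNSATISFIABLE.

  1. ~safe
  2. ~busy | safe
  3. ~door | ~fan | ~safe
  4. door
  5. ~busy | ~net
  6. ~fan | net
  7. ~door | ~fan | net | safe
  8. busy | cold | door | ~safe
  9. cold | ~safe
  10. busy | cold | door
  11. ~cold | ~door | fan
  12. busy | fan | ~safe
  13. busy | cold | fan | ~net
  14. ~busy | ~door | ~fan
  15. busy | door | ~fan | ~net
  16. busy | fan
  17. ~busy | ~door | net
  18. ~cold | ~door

Unit clause (~safe) forces safe = False.
In (~busy | safe) only ~busy is left, so busy = False.
Unit clause (door) forces door = True.
In (busy | fan) only fan is left, so fan = True.
In (~cold | ~door) only ~cold is left, so cold = False.
In (~fan | net) only net is left, so net = True.
All clauses satisfied.

fan: True; net: True; cold: False; door: True; safe: False; busy: False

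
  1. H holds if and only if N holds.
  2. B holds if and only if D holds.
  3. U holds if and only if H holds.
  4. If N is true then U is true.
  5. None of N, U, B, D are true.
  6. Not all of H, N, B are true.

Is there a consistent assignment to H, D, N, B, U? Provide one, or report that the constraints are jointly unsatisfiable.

H=F; D=F; N=F; B=F; U=F

  (1) H=F, N=F — same ✓
  (2) B=F, D=F — same ✓
  (3) U=F, H=F — same ✓
  (4) N=F ⇒ U: vacuous ✓
  (5) {N, U, B, D}: 0 true — none ✓
  (6) {H, N, B}: 0/3 true — not all ✓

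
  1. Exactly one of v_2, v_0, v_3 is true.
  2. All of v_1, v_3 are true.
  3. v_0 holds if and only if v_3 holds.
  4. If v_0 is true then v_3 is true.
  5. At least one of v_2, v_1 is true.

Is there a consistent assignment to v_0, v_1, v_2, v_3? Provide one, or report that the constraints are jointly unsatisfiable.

No satisfying assignment exists.

Case v_3 = True:
  (1) with v_3=T forces v_2 = False.
  (1) with v_3=T forces v_0 = False.
  Constraint (3) is violated (v_0=F, v_3=T) — contradiction.
Case v_3 = False:
  Constraint (2) is violated (v_3=F) — contradiction.
Both cases fail — unsatisfiable.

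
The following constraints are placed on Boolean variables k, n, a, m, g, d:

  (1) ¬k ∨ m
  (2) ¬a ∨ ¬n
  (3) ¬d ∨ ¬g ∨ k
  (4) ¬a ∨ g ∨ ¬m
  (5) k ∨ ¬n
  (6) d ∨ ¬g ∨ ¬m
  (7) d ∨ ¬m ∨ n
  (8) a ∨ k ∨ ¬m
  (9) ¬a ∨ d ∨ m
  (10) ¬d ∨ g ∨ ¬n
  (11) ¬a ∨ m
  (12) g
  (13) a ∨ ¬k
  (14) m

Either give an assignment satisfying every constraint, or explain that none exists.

Unit clause (g) forces g = True.
Unit clause (m) forces m = True.
In (d ∨ ¬g ∨ ¬m) only d is left, so d = True.
In (¬d ∨ ¬g ∨ k) only k is left, so k = True.
In (a ∨ ¬k) only a is left, so a = True.
In (¬a ∨ ¬n) only ¬n is left, so n = False.
All clauses satisfied.

k=T, n=F, a=T, m=T, g=T, d=T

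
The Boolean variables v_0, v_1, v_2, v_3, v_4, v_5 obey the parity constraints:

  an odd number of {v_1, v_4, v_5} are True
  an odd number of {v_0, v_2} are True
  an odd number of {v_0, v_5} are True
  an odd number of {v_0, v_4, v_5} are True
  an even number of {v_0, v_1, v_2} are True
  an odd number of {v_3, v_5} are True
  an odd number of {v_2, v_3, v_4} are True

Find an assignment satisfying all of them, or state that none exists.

v_0 = True, v_1 = True, v_2 = False, v_3 = True, v_4 = False, v_5 = False

{v_1, v_4, v_5}: 1 true → odd ✓
{v_0, v_2}: 1 true → odd ✓
{v_0, v_5}: 1 true → odd ✓
{v_0, v_4, v_5}: 1 true → odd ✓
{v_0, v_1, v_2}: 2 true → even ✓
{v_3, v_5}: 1 true → odd ✓
{v_2, v_3, v_4}: 1 true → odd ✓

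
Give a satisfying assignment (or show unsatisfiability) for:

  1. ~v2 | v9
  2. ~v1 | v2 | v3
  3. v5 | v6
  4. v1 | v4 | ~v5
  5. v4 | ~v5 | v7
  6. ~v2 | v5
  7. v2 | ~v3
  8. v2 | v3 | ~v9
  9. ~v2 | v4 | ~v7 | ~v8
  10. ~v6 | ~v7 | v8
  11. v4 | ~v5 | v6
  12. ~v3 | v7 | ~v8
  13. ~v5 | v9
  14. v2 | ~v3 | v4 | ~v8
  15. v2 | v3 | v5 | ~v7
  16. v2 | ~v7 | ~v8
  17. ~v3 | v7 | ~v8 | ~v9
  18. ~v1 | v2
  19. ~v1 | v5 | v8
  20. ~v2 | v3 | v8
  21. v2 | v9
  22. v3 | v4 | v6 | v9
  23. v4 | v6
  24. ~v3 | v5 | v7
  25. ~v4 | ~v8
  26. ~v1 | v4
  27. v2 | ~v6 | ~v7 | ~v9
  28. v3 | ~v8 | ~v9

Set v1 = False.
Try v2 = False:
  (v2 | ~v3) forces v3 = False.
  (v2 | v3 | ~v9) forces v9 = False.
  clause (v2 | v9) is falsified — backtrack.
So v2 = True.
  then (~v2 | v9) forces v9 = True.
  then (~v2 | v5) forces v5 = True.
  then (v1 | v4 | ~v5) forces v4 = True.
  then (~v4 | ~v8) forces v8 = False.
  then (~v2 | v3 | v8) forces v3 = True.
Set v6 = False.
Set v7 = False.
All clauses satisfied.

v1 = False, v2 = True, v3 = True, v4 = True, v5 = True, v6 = False, v7 = False, v8 = False, v9 = True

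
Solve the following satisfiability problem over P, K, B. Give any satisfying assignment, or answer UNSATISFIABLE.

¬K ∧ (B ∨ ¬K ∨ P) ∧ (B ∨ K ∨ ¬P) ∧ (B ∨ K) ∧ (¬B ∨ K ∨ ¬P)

P=F, K=F, B=T

Unit clause (¬K) forces K = False.
In (B ∨ K) only B is left, so B = True.
In (¬B ∨ K ∨ ¬P) only ¬P is left, so P = False.
All clauses satisfied.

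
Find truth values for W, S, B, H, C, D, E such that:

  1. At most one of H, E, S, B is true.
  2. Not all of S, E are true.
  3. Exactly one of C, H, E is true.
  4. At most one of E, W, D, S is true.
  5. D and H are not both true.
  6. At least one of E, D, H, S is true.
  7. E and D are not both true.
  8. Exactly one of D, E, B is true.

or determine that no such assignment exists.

W: False, S: False, B: False, H: False, C: True, D: True, E: False

  (1) {H, E, S, B}: 0 true — at most one ✓
  (2) {S, E}: 0/2 true — not all ✓
  (3) {C, H, E}: 1 true — exactly one ✓
  (4) {E, W, D, S}: 1 true — at most one ✓
  (5) D=T, H=F — not both ✓
  (6) {E, D, H, S}: 1 true — at least one ✓
  (7) E=F, D=T — not both ✓
  (8) {D, E, B}: 1 true — exactly one ✓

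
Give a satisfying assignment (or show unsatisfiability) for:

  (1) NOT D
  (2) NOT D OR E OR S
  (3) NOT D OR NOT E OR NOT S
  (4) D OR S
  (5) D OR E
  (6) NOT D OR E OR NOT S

D = False, S = True, E = True

Unit clause (NOT D) forces D = False.
In (D OR S) only S is left, so S = True.
In (D OR E) only E is left, so E = True.
All clauses satisfied.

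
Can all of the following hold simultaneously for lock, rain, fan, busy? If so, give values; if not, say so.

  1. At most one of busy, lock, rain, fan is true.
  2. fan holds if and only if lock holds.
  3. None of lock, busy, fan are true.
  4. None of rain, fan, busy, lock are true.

lock = False, rain = False, fan = False, busy = False

  (1) {busy, lock, rain, fan}: 0 true — at most one ✓
  (2) fan=F, lock=F — same ✓
  (3) {lock, busy, fan}: 0 true — none ✓
  (4) {rain, fan, busy, lock}: 0 true — none ✓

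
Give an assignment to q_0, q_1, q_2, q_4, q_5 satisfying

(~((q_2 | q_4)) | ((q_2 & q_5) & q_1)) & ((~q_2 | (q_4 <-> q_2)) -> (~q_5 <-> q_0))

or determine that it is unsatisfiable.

q_0 = False; q_1 = False; q_2 = False; q_4 = False; q_5 = True

  ~((q_2 | q_4)) | ((q_2 & q_5) & q_1) = True
    ~((q_2 | q_4)) = True
      q_2 | q_4 = False
    (q_2 & q_5) & q_1 = False
      q_2 & q_5 = False
  (~q_2 | (q_4 <-> q_2)) -> (~q_5 <-> q_0) = True
    ~q_2 | (q_4 <-> q_2) = True
      ~q_2 = True
      q_4 <-> q_2 = True
    ~q_5 <-> q_0 = True
      ~q_5 = False
Both conjuncts True, so the formula holds.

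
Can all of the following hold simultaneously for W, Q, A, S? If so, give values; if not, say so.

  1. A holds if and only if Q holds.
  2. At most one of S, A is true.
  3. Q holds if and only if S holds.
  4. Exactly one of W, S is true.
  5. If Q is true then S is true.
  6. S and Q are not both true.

W: True, Q: False, A: False, S: False

  (1) A=F, Q=F — same ✓
  (2) {S, A}: 0 true — at most one ✓
  (3) Q=F, S=F — same ✓
  (4) {W, S}: 1 true — exactly one ✓
  (5) Q=F ⇒ S: vacuous ✓
  (6) S=F, Q=F — not both ✓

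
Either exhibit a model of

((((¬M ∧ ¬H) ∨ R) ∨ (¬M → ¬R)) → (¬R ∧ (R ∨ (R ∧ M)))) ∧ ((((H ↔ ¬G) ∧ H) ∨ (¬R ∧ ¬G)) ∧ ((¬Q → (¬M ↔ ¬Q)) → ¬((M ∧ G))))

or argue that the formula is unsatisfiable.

The conjunct (((¬M ∧ ¬H) ∨ R) ∨ (¬M → ¬R)) → (¬R ∧ (R ∨ (R ∧ M))) is unsatisfiable on its own:
  H=F, R=F, M=F: evaluates to False.
  H=F, R=F, M=T: evaluates to False.
  H=F, R=T, M=F: evaluates to False.
  H=F, R=T, M=T: evaluates to False.
  H=T, R=F, M=F: evaluates to False.
  H=T, R=F, M=T: evaluates to False.
  H=T, R=T, M=F: evaluates to False.
  H=T, R=T, M=T: evaluates to False.
So the whole conjunction is unsatisfiable.

No satisfying assignment exists.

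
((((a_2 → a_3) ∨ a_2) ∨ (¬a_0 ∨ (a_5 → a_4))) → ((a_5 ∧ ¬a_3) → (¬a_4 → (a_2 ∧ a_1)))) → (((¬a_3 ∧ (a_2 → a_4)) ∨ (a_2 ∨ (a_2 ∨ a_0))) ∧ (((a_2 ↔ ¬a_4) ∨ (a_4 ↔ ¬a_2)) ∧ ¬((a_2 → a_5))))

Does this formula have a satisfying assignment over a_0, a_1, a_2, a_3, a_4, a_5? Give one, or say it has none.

a_0 = True; a_1 = False; a_2 = True; a_3 = True; a_4 = False; a_5 = False

  ((((a_2 → a_3) ∨ a_2) ∨ (¬a_0 ∨ (a_5 → a_4))) → ((a_5 ∧ ¬a_3) → (¬a_4 → (a_2 ∧ a_1)))) → (((¬a_3 ∧ (a_2 → a_4)) ∨ (a_2 ∨ (a_2 ∨ a_0))) ∧ (((a_2 ↔ ¬a_4) ∨ (a_4 ↔ ¬a_2)) ∧ ¬((a_2 → a_5)))) = True
    (((a_2 → a_3) ∨ a_2) ∨ (¬a_0 ∨ (a_5 → a_4))) → ((a_5 ∧ ¬a_3) → (¬a_4 → (a_2 ∧ a_1))) = True
      ((a_2 → a_3) ∨ a_2) ∨ (¬a_0 ∨ (a_5 → a_4)) = True
        (a_2 → a_3) ∨ a_2 = True
          a_2 → a_3 = True
        ¬a_0 ∨ (a_5 → a_4) = True
          ¬a_0 = False
          a_5 → a_4 = True
      (a_5 ∧ ¬a_3) → (¬a_4 → (a_2 ∧ a_1)) = True
        a_5 ∧ ¬a_3 = False
          ¬a_3 = False
        ¬a_4 → (a_2 ∧ a_1) = False
          ¬a_4 = True
          a_2 ∧ a_1 = False
    ((¬a_3 ∧ (a_2 → a_4)) ∨ (a_2 ∨ (a_2 ∨ a_0))) ∧ (((a_2 ↔ ¬a_4) ∨ (a_4 ↔ ¬a_2)) ∧ ¬((a_2 → a_5))) = True
      (¬a_3 ∧ (a_2 → a_4)) ∨ (a_2 ∨ (a_2 ∨ a_0)) = True
        ¬a_3 ∧ (a_2 → a_4) = False
          ¬a_3 = False
          a_2 → a_4 = False
        a_2 ∨ (a_2 ∨ a_0) = True
          a_2 ∨ a_0 = True
      ((a_2 ↔ ¬a_4) ∨ (a_4 ↔ ¬a_2)) ∧ ¬((a_2 → a_5)) = True
        (a_2 ↔ ¬a_4) ∨ (a_4 ↔ ¬a_2) = True
          a_2 ↔ ¬a_4 = True
            ¬a_4 = True
          a_4 ↔ ¬a_2 = True
            ¬a_2 = False
        ¬((a_2 → a_5)) = True
          a_2 → a_5 = False
The formula evaluates to True.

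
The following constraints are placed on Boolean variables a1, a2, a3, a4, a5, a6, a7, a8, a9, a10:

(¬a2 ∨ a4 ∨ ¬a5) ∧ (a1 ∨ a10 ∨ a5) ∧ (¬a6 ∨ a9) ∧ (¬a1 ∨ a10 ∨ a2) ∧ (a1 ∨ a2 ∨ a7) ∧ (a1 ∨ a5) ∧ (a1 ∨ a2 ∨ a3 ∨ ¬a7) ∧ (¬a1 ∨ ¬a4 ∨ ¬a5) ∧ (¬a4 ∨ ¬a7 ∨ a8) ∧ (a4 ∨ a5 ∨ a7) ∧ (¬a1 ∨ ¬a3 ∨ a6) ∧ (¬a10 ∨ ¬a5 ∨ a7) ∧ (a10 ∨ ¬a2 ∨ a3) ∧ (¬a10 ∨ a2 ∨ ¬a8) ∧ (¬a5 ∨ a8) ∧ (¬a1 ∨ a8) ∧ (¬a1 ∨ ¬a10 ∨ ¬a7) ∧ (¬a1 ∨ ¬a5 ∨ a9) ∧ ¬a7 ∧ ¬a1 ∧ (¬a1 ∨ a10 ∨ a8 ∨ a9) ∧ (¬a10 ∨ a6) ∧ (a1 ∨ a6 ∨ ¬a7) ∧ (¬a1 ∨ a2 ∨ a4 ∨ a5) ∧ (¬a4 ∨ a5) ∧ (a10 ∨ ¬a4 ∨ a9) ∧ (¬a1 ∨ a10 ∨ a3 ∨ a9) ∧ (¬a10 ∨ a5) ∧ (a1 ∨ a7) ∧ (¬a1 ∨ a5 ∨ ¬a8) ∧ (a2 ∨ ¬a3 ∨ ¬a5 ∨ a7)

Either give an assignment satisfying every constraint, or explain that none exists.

Case a7 = True:
  Clause (¬a7) is falsified — contradiction.
Case a7 = False:
  (¬a1) forces a1 = False.
  Clause (a1 ∨ a7) is falsified — contradiction.
Both cases fail, so the formula is unsatisfiable.

No satisfying assignment exists.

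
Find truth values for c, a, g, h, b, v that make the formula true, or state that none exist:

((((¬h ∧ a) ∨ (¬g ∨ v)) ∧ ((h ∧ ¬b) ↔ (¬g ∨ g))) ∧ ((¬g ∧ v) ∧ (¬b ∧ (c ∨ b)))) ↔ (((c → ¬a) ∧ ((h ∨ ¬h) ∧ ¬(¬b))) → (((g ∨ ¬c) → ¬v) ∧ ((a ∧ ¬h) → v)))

c: True, a: False, g: False, h: True, b: False, v: True

  ((((¬h ∧ a) ∨ (¬g ∨ v)) ∧ ((h ∧ ¬b) ↔ (¬g ∨ g))) ∧ ((¬g ∧ v) ∧ (¬b ∧ (c ∨ b)))) ↔ (((c → ¬a) ∧ ((h ∨ ¬h) ∧ ¬(¬b))) → (((g ∨ ¬c) → ¬v) ∧ ((a ∧ ¬h) → v))) = True
    (((¬h ∧ a) ∨ (¬g ∨ v)) ∧ ((h ∧ ¬b) ↔ (¬g ∨ g))) ∧ ((¬g ∧ v) ∧ (¬b ∧ (c ∨ b))) = True
      ((¬h ∧ a) ∨ (¬g ∨ v)) ∧ ((h ∧ ¬b) ↔ (¬g ∨ g)) = True
        (¬h ∧ a) ∨ (¬g ∨ v) = True
          ¬h ∧ a = False
            ¬h = False
          ¬g ∨ v = True
            ¬g = True
        (h ∧ ¬b) ↔ (¬g ∨ g) = True
          h ∧ ¬b = True
            ¬b = True
          ¬g ∨ g = True
            ¬g = True
      (¬g ∧ v) ∧ (¬b ∧ (c ∨ b)) = True
        ¬g ∧ v = True
          ¬g = True
        ¬b ∧ (c ∨ b) = True
          ¬b = True
          c ∨ b = True
    ((c → ¬a) ∧ ((h ∨ ¬h) ∧ ¬(¬b))) → (((g ∨ ¬c) → ¬v) ∧ ((a ∧ ¬h) → v)) = True
      (c → ¬a) ∧ ((h ∨ ¬h) ∧ ¬(¬b)) = False
        c → ¬a = True
          ¬a = True
        (h ∨ ¬h) ∧ ¬(¬b) = False
          h ∨ ¬h = True
            ¬h = False
          ¬(¬b) = False
            ¬b = True
      ((g ∨ ¬c) → ¬v) ∧ ((a ∧ ¬h) → v) = True
        (g ∨ ¬c) → ¬v = True
          g ∨ ¬c = False
            ¬c = False
          ¬v = False
        (a ∧ ¬h) → v = True
          a ∧ ¬h = False
            ¬h = False
The formula evaluates to True.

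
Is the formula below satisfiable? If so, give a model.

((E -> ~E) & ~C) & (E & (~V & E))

Unsatisfiable — no assignment works.

Case E = True: the conjunct E -> ~E becomes True -> ~True = False.
Case E = False: the conjunct E is False.
Both cases fail — unsatisfiable.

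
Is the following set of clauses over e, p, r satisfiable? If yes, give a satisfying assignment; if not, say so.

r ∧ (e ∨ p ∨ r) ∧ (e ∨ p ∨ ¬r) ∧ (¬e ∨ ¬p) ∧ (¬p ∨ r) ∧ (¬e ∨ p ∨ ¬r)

Unit clause (r) forces r = True.
Try e = True:
  (¬e ∨ ¬p) forces p = False.
  clause (¬e ∨ p ∨ ¬r) is falsified — backtrack.
So e = False.
  then (e ∨ p ∨ ¬r) forces p = True.
Check each clause:
  (r): r holds.
  (e ∨ p ∨ r): p holds.
  (e ∨ p ∨ ¬r): p holds.
  (¬e ∨ ¬p): ¬e holds.
  (¬p ∨ r): r holds.
  (¬e ∨ p ∨ ¬r): ¬e holds.
All clauses satisfied.

e = False; p = True; r = True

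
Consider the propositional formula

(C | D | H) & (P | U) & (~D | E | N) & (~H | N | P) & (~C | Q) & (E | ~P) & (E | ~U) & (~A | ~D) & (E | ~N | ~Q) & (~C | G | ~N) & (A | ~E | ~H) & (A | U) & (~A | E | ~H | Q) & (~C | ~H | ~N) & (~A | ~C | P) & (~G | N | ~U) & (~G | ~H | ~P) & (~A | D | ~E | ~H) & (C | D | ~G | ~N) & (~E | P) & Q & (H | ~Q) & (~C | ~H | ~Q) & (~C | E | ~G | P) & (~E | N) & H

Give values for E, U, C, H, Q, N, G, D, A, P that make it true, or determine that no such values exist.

Case E = True:
  (~E | P) forces P = True.
  (Q) forces Q = True.
  (H | ~Q) forces H = True.
  (A | ~E | ~H) forces A = True.
  (~A | ~D) forces D = False.
  Clause (~A | D | ~E | ~H) is falsified — contradiction.
Case E = False:
  (E | ~P) forces P = False.
  (P | U) forces U = True.
  Clause (E | ~U) is falsified — contradiction.
Both cases fail, so the formula is unsatisfiable.

Unsatisfiable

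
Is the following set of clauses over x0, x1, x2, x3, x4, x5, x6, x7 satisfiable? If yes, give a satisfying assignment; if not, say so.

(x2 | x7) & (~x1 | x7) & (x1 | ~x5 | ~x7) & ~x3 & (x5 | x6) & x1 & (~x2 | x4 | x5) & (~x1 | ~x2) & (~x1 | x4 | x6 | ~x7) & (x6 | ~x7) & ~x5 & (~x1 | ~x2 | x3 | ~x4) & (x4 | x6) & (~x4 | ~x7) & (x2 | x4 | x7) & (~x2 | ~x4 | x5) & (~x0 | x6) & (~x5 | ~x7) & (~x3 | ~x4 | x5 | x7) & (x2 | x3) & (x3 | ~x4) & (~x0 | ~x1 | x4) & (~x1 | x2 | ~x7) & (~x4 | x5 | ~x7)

UNSATISFIABLE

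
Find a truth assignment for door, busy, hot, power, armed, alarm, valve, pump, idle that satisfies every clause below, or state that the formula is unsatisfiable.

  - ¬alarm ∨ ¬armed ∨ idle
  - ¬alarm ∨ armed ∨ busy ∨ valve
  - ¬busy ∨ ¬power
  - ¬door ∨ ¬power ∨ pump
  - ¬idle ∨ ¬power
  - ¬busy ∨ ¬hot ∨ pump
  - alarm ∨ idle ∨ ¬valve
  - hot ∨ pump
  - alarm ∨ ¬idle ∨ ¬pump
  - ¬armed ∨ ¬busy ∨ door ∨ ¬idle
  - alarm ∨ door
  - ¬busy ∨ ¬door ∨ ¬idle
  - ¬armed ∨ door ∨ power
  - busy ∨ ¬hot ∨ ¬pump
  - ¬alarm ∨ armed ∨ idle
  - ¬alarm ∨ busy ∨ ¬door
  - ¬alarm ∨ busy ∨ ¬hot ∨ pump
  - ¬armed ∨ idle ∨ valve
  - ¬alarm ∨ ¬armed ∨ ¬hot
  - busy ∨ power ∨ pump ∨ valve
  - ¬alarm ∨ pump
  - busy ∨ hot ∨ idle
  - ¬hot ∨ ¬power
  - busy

door = False; busy = True; hot = False; power = False; armed = False; alarm = True; valve = True; pump = True; idle = True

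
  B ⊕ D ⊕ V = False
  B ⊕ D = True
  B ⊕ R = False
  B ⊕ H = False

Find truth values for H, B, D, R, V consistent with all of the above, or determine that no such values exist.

H: True; B: True; D: False; R: True; V: True

B ⊕ D ⊕ V = T ⊕ F ⊕ T = False ✓
B ⊕ D = T ⊕ F = True ✓
B ⊕ R = T ⊕ T = False ✓
B ⊕ H = T ⊕ T = False ✓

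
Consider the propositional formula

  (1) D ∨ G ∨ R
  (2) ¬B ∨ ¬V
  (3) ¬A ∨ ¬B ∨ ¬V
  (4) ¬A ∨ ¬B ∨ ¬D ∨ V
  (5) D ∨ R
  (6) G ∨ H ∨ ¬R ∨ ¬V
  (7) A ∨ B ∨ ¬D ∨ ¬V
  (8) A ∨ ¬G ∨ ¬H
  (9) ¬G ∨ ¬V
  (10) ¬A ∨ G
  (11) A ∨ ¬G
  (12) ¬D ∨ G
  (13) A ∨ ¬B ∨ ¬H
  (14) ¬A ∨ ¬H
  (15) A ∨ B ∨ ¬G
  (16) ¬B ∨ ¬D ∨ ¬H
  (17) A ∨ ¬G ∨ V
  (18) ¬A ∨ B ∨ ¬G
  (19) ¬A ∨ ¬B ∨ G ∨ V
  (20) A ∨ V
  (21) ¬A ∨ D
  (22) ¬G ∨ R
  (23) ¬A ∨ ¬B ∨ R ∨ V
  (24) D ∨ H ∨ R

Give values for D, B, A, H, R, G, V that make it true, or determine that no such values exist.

D = False, B = False, A = False, H = True, R = True, G = False, V = True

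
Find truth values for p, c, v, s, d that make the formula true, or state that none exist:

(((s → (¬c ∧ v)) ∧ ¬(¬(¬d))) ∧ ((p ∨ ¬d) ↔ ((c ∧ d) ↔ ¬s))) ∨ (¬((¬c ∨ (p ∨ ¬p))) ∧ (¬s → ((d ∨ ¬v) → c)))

p=T, c=F, v=T, s=T, d=F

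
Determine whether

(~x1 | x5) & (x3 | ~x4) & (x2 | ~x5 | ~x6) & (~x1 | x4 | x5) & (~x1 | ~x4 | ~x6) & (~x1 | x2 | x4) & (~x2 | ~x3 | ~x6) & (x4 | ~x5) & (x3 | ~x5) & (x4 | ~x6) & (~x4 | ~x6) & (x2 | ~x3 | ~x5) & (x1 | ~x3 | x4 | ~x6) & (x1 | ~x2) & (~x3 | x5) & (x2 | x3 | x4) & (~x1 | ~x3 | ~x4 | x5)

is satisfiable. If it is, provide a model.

x1 = True, x2 = True, x3 = True, x4 = True, x5 = True, x6 = False

Set x1 = True.
  then (~x1 | x5) forces x5 = True.
  then (x4 | ~x5) forces x4 = True.
  then (x3 | ~x5) forces x3 = True.
  then (~x4 | ~x6) forces x6 = False.
  then (x2 | ~x3 | ~x5) forces x2 = True.
All clauses satisfied.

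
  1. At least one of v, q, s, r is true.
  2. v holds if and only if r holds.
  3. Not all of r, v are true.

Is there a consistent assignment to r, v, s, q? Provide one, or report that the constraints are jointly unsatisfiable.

r = False, v = False, s = True, q = False

  (1) {v, q, s, r}: 1 true — at least one ✓
  (2) v=F, r=F — same ✓
  (3) {r, v}: 0/2 true — not all ✓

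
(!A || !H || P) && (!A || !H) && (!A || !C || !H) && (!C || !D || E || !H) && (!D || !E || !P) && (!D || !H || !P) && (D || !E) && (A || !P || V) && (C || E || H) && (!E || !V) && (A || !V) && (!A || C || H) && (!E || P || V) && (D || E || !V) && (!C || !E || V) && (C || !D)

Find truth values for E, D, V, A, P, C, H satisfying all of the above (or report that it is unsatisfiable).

E = False, D = False, V = False, A = False, P = False, C = True, H = False

Try E = True:
  (D || !E) forces D = True.
  (!D || !E || !P) forces P = False.
  (!E || !V) forces V = False.
  clause (!E || P || V) is falsified — backtrack.
So E = False.
Set D = False.
  then (D || E || !V) forces V = False.
Set A = False.
  then (A || !P || V) forces P = False.
Set C = True.
Set H = False.
All clauses satisfied.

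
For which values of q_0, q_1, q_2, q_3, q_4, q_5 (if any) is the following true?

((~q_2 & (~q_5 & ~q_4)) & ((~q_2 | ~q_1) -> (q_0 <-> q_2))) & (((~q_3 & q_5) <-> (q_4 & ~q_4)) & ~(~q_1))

q_0=F; q_1=T; q_2=F; q_3=F; q_4=F; q_5=F

  (~q_2 & (~q_5 & ~q_4)) & ((~q_2 | ~q_1) -> (q_0 <-> q_2)) = True
    ~q_2 & (~q_5 & ~q_4) = True
      ~q_2 = True
      ~q_5 & ~q_4 = True
        ~q_5 = True
        ~q_4 = True
    (~q_2 | ~q_1) -> (q_0 <-> q_2) = True
      ~q_2 | ~q_1 = True
        ~q_2 = True
        ~q_1 = False
      q_0 <-> q_2 = True
  ((~q_3 & q_5) <-> (q_4 & ~q_4)) & ~(~q_1) = True
    (~q_3 & q_5) <-> (q_4 & ~q_4) = True
      ~q_3 & q_5 = False
        ~q_3 = True
      q_4 & ~q_4 = False
        ~q_4 = True
    ~(~q_1) = True
      ~q_1 = False
Both conjuncts True, so the formula holds.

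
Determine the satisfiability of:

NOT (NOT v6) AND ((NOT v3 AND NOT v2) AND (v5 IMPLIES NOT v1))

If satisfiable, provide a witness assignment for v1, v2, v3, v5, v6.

v1 = False, v2 = False, v3 = False, v5 = True, v6 = True

  NOT (NOT v6) = True
    NOT v6 = False
  (NOT v3 AND NOT v2) AND (v5 IMPLIES NOT v1) = True
    NOT v3 AND NOT v2 = True
      NOT v3 = True
      NOT v2 = True
    v5 IMPLIES NOT v1 = True
      NOT v1 = True
Both conjuncts True, so the formula holds.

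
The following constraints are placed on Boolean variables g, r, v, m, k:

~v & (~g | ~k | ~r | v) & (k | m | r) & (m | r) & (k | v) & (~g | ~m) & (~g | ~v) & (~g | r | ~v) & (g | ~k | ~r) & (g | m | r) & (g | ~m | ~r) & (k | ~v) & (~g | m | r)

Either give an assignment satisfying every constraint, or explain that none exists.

Unit clause (~v) forces v = False.
In (k | v) only k is left, so k = True.
Try g = True:
  (~g | ~k | ~r | v) forces r = False.
  (m | r) forces m = True.
  clause (~g | ~m) is falsified — backtrack.
So g = False.
  then (g | ~k | ~r) forces r = False.
  then (g | m | r) forces m = True.
All clauses satisfied.

g: False, r: False, v: False, m: True, k: True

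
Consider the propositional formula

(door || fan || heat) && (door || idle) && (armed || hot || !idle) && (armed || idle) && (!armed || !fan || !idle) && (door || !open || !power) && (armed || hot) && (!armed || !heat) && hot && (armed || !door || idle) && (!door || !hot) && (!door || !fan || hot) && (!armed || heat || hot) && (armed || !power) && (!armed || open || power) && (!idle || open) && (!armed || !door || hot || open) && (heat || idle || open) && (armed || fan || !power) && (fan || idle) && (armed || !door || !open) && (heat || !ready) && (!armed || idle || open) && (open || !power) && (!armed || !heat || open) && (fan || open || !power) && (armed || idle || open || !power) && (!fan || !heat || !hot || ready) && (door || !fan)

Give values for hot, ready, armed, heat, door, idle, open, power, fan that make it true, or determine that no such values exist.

hot: True, ready: False, armed: False, heat: True, door: False, idle: True, open: True, power: False, fan: False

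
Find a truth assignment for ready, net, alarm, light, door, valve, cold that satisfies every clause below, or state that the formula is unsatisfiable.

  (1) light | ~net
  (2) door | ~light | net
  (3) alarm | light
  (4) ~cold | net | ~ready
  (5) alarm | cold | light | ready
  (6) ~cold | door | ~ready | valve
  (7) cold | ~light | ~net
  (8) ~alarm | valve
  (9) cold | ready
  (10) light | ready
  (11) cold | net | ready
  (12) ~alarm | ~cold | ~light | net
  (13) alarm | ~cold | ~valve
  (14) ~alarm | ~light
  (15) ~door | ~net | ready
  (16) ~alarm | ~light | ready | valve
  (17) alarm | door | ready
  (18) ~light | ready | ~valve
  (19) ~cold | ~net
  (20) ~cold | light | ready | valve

Set ready = True.
Try net = True:
  (light | ~net) forces light = True.
  (cold | ~light | ~net) forces cold = True.
  clause (~cold | ~net) is falsified — backtrack.
So net = False.
  then (~cold | net | ~ready) forces cold = False.
Set alarm = True.
  then (~alarm | valve) forces valve = True.
  then (~alarm | ~light) forces light = False.
Set door = True.
All clauses satisfied.

ready = True, net = False, alarm = True, light = False, door = True, valve = True, cold = False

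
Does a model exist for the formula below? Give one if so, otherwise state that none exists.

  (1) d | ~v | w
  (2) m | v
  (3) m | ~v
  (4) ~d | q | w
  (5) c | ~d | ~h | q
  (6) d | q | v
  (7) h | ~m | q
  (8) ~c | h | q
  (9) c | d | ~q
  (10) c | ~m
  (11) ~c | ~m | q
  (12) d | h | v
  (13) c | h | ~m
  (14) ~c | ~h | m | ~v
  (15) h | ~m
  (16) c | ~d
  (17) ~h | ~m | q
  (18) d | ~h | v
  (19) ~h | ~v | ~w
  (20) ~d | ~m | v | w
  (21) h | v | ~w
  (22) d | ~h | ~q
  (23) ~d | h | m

d = True; h = True; w = True; q = True; c = True; v = False; m = True

Set d = True.
  then (c | ~d) forces c = True.
Try h = False:
  (~c | h | q) forces q = True.
  (h | ~m) forces m = False.
  clause (~d | h | m) is falsified — backtrack.
So h = True.
Set w = True.
  then (~h | ~v | ~w) forces v = False.
  then (m | v) forces m = True.
  then (~c | ~m | q) forces q = True.
All clauses satisfied.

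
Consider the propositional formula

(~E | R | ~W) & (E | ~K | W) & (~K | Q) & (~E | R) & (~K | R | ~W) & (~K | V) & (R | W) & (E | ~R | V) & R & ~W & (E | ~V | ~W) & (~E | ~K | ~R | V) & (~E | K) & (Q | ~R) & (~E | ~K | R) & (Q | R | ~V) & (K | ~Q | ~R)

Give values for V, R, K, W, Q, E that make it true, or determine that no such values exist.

V: True; R: True; K: True; W: False; Q: True; E: True

Unit clause (R) forces R = True.
Unit clause (~W) forces W = False.
In (Q | ~R) only Q is left, so Q = True.
In (K | ~Q | ~R) only K is left, so K = True.
In (E | ~K | W) only E is left, so E = True.
In (~K | V) only V is left, so V = True.
All clauses satisfied.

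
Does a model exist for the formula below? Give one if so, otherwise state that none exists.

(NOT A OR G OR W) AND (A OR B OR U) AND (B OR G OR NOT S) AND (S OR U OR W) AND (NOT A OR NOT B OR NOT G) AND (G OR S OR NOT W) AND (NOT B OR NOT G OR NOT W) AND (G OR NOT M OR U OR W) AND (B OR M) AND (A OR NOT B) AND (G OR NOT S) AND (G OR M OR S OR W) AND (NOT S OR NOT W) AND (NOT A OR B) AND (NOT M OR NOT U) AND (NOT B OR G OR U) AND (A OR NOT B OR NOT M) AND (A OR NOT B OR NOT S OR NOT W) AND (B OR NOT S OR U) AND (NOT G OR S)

Case B = True:
  (A OR NOT B) forces A = True.
  (NOT A OR NOT B OR NOT G) forces G = False.
  (NOT A OR G OR W) forces W = True.
  (G OR S OR NOT W) forces S = True.
  Clause (G OR NOT S) is falsified — contradiction.
Case B = False:
  (B OR M) forces M = True.
  (NOT A OR B) forces A = False.
  (A OR B OR U) forces U = True.
  Clause (NOT M OR NOT U) is falsified — contradiction.
Both cases fail, so the formula is unsatisfiable.

Unsatisfiable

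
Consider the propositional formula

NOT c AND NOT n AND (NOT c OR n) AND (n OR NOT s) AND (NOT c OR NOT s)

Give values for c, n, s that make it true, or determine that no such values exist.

c: False, n: False, s: False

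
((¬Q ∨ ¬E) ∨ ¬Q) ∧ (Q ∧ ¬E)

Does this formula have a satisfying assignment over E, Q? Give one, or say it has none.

E=F, Q=T

  (¬Q ∨ ¬E) ∨ ¬Q = True
    ¬Q ∨ ¬E = True
      ¬Q = False
      ¬E = True
    ¬Q = False
  Q ∧ ¬E = True
    ¬E = True
Both conjuncts True, so the formula holds.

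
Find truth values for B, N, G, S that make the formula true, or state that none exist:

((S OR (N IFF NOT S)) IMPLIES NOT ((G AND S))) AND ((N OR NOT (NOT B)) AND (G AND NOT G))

UNSATISFIABLE

Case G = True: the conjunct NOT G is False.
Case G = False: the conjunct G is False.
Both cases fail — unsatisfiable.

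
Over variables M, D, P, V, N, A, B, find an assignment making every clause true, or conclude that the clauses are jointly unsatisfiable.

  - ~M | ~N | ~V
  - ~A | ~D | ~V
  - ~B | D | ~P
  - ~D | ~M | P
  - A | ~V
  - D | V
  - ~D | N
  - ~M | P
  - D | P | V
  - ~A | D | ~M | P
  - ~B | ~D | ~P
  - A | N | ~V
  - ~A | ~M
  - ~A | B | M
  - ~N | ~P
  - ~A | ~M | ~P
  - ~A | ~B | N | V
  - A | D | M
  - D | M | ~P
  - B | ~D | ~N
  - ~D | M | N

M = False; D = True; P = False; V = False; N = True; A = False; B = True

Set M = False.
Set D = True.
  then (~D | N) forces N = True.
  then (~N | ~P) forces P = False.
  then (B | ~D | ~N) forces B = True.
Try V = True:
  (~A | ~D | ~V) forces A = False.
  clause (A | ~V) is falsified — backtrack.
So V = False.
Set A = False.
All clauses satisfied.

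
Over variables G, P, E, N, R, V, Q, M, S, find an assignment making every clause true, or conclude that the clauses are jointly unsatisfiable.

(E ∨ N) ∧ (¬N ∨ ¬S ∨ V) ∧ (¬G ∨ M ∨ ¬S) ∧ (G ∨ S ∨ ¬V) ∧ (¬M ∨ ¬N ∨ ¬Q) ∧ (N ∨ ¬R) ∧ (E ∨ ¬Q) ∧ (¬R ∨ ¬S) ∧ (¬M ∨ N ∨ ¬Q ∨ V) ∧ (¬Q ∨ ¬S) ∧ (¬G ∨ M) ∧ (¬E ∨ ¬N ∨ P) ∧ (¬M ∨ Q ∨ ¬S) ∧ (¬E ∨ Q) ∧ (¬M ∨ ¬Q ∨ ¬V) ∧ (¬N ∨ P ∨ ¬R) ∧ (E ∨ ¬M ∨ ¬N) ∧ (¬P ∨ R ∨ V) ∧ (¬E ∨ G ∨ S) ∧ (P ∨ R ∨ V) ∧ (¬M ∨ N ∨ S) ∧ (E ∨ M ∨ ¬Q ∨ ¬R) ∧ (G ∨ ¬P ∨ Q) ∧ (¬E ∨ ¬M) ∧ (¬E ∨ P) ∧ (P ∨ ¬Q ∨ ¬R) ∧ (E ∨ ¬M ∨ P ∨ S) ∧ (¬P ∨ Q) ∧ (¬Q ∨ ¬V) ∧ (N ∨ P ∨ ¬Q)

G: False, P: False, E: False, N: True, R: False, V: True, Q: False, M: False, S: True

Try G = True:
  (¬G ∨ M) forces M = True.
  (¬E ∨ ¬M) forces E = False.
  (E ∨ N) forces N = True.
  clause (E ∨ ¬M ∨ ¬N) is falsified — backtrack.
So G = False.
Set P = False.
  then (¬E ∨ P) forces E = False.
  then (E ∨ N) forces N = True.
  then (E ∨ ¬Q) forces Q = False.
  then (¬N ∨ P ∨ ¬R) forces R = False.
  then (E ∨ ¬M ∨ ¬N) forces M = False.
  then (P ∨ R ∨ V) forces V = True.
  then (G ∨ S ∨ ¬V) forces S = True.
All clauses satisfied.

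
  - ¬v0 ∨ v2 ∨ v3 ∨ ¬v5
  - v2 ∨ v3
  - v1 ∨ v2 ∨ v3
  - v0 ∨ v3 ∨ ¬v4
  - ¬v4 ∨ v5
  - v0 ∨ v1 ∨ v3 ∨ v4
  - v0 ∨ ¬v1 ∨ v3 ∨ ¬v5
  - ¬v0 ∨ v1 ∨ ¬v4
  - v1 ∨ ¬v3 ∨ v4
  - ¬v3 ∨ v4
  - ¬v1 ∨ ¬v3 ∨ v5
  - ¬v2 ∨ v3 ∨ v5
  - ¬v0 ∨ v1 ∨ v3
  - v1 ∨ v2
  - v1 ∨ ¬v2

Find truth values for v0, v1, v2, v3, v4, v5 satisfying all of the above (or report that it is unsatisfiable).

v0 = False; v1 = True; v2 = False; v3 = True; v4 = True; v5 = True

Set v0 = False.
Try v1 = False:
  (v1 ∨ v2) forces v2 = True.
  clause (v1 ∨ ¬v2) is falsified — backtrack.
So v1 = True.
Set v2 = False.
  then (v2 ∨ v3) forces v3 = True.
  then (¬v3 ∨ v4) forces v4 = True.
  then (¬v1 ∨ ¬v3 ∨ v5) forces v5 = True.
All clauses satisfied.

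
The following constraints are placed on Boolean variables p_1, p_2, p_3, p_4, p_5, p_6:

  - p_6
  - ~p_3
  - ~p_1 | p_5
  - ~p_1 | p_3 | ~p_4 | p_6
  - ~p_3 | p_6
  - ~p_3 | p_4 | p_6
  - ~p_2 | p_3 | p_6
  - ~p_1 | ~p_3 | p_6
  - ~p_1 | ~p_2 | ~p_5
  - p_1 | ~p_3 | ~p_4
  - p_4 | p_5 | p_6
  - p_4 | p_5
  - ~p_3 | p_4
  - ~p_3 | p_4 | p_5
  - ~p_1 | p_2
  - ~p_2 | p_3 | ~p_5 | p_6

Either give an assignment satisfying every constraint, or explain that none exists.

Unit clause (p_6) forces p_6 = True.
Unit clause (~p_3) forces p_3 = False.
Try p_1 = True:
  (~p_1 | p_5) forces p_5 = True.
  (~p_1 | ~p_2 | ~p_5) forces p_2 = False.
  clause (~p_1 | p_2) is falsified — backtrack.
So p_1 = False.
Set p_2 = True.
Set p_4 = False.
  then (p_4 | p_5) forces p_5 = True.
All clauses satisfied.

p_1 = False, p_2 = True, p_3 = False, p_4 = False, p_5 = True, p_6 = True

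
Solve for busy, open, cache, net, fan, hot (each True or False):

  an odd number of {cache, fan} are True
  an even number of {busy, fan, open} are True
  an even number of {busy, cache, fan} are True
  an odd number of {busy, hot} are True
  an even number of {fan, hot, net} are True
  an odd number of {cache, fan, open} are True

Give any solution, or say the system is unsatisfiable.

busy: True, open: False, cache: False, net: True, fan: True, hot: False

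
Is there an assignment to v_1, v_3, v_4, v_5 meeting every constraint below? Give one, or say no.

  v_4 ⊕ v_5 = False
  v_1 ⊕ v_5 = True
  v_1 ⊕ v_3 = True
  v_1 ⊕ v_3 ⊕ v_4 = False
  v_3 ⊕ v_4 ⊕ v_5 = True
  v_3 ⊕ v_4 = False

v_1 = False; v_3 = True; v_4 = True; v_5 = True

v_4 ⊕ v_5 = T ⊕ T = False ✓
v_1 ⊕ v_5 = F ⊕ T = True ✓
v_1 ⊕ v_3 = F ⊕ T = True ✓
v_1 ⊕ v_3 ⊕ v_4 = F ⊕ T ⊕ T = False ✓
v_3 ⊕ v_4 ⊕ v_5 = T ⊕ T ⊕ T = True ✓
v_3 ⊕ v_4 = T ⊕ T = False ✓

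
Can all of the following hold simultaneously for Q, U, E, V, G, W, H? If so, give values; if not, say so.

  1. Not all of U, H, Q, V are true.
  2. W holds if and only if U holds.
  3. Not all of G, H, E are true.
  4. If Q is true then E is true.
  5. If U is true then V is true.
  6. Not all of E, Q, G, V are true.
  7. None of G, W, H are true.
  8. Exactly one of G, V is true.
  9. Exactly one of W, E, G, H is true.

Q: True; U: False; E: True; V: True; G: False; W: False; H: False

  (1) {U, H, Q, V}: 2/4 true — not all ✓
  (2) W=F, U=F — same ✓
  (3) {G, H, E}: 1/3 true — not all ✓
  (4) Q=T ⇒ E: T ✓
  (5) U=F ⇒ V: vacuous ✓
  (6) {E, Q, G, V}: 3/4 true — not all ✓
  (7) {G, W, H}: 0 true — none ✓
  (8) {G, V}: 1 true — exactly one ✓
  (9) {W, E, G, H}: 1 true — exactly one ✓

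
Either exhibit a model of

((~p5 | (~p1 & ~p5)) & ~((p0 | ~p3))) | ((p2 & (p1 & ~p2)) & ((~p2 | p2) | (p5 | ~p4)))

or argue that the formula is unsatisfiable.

p0=F, p1=T, p2=T, p3=T, p4=T, p5=F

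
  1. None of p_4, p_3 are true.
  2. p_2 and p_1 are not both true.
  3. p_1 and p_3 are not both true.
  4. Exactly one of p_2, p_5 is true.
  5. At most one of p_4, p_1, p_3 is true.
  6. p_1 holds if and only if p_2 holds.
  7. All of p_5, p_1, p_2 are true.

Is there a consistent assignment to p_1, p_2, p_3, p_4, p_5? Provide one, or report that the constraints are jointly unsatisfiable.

Unsatisfiable — no assignment works.

Case p_3 = True:
  Constraint (1) is violated (p_3=T) — contradiction.
Case p_3 = False:
  (1) forces p_4 = False.
  (7) forces p_5 = True.
  (4) with p_5=T forces p_2 = False.
  Constraint (7) is violated (p_2=F) — contradiction.
Both cases fail — unsatisfiable.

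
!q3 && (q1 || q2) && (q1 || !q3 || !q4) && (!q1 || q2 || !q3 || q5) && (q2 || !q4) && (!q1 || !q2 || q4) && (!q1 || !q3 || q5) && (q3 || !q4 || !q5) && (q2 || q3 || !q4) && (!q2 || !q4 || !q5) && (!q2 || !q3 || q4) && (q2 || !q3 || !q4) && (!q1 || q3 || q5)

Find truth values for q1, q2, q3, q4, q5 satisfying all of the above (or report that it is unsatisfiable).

Unit clause (!q3) forces q3 = False.
Set q1 = False.
  then (q1 || q2) forces q2 = True.
Set q4 = False.
Set q5 = True.
All clauses satisfied.

q1 = False, q2 = True, q3 = False, q4 = False, q5 = True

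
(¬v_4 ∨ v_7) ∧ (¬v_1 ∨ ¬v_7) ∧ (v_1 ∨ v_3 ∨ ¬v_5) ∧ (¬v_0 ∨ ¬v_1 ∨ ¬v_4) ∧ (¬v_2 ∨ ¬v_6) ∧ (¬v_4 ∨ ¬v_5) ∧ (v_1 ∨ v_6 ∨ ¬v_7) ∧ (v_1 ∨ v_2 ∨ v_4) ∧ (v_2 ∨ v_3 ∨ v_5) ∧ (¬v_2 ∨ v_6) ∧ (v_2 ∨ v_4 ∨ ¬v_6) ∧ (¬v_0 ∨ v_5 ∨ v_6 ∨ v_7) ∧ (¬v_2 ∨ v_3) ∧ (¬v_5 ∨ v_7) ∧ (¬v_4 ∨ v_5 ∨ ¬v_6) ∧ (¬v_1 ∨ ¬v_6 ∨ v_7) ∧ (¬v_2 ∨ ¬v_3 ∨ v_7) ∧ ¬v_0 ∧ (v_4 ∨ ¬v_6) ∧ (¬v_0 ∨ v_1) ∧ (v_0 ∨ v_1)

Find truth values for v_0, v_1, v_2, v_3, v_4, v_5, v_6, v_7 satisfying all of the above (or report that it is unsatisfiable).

v_0=F; v_1=T; v_2=F; v_3=T; v_4=F; v_5=F; v_6=F; v_7=F

Unit clause (¬v_0) forces v_0 = False.
In (v_0 ∨ v_1) only v_1 is left, so v_1 = True.
In (¬v_1 ∨ ¬v_7) only ¬v_7 is left, so v_7 = False.
In (¬v_5 ∨ v_7) only ¬v_5 is left, so v_5 = False.
In (¬v_1 ∨ ¬v_6 ∨ v_7) only ¬v_6 is left, so v_6 = False.
In (¬v_4 ∨ v_7) only ¬v_4 is left, so v_4 = False.
In (¬v_2 ∨ v_6) only ¬v_2 is left, so v_2 = False.
In (v_2 ∨ v_3 ∨ v_5) only v_3 is left, so v_3 = True.
All clauses satisfied.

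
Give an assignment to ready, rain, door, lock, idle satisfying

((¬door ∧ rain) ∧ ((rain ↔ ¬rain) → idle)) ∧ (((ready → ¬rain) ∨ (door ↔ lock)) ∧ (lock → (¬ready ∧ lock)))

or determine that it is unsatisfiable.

ready = False, rain = True, door = False, lock = True, idle = True

  (¬door ∧ rain) ∧ ((rain ↔ ¬rain) → idle) = True
    ¬door ∧ rain = True
      ¬door = True
    (rain ↔ ¬rain) → idle = True
      rain ↔ ¬rain = False
        ¬rain = False
  ((ready → ¬rain) ∨ (door ↔ lock)) ∧ (lock → (¬ready ∧ lock)) = True
    (ready → ¬rain) ∨ (door ↔ lock) = True
      ready → ¬rain = True
        ¬rain = False
      door ↔ lock = False
    lock → (¬ready ∧ lock) = True
      ¬ready ∧ lock = True
        ¬ready = True
Both conjuncts True, so the formula holds.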